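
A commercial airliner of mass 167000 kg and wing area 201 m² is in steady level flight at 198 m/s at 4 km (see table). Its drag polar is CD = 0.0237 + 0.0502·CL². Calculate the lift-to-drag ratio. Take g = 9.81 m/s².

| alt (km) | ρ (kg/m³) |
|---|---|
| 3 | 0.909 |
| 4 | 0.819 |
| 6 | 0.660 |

L/D = 13.9

At 4 km, from the table: ρ = 0.819 kg/m³.
In steady level flight, lift balances weight: W = mg = 167000 × 9.81 = 1.6383×10^6 N.
q = ½ρv² = ½ × 0.819 × 198² = 16050 Pa.
CL = 2W/(ρv²S) = 2×1.6383×10^6/(0.819×198²×201) = 0.5077.
CD = 0.0237 + 0.0502 × 0.5077² = 0.03664.
L/D = CL/CD = 0.5077 / 0.03664 = 13.9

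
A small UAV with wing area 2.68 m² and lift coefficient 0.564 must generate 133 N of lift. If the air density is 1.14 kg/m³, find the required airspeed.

v = 12.4 m/s

L = ½ρv²S·CL ⇒ v = √(2L/(ρ·S·CL))
v = √(2 × 133 / (1.14 × 2.68 × 0.564)) = √154.4 = 12.4 m/s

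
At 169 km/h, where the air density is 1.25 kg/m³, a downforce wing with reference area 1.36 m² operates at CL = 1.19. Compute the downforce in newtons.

L = 2230 N

Convert speed: v = 169 km/h ÷ 3.6 = 46.94 m/s.
L = ½ρv²S·CL = ½ × 1.25 × 46.94² × 1.36 × 1.19 = 2230 N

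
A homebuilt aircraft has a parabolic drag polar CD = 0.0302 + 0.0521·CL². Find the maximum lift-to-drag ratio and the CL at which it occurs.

(L/D)max = 12.6, at CL = 0.761

For CD = CD0 + K·CL², (L/D)max occurs at CL* = √(CD0/K) and equals 1/(2√(K·CD0)).
(L/D)max = 1/(2√(0.0521 × 0.0302)) = 1/(2 × 0.03967) = 12.6
CL* = √(0.0302/0.0521) = 0.761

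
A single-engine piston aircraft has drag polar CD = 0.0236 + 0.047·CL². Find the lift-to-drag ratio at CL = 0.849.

L/D = 14.8

CD = 0.0236 + 0.047 × 0.849² = 0.05748
L/D = CL/CD = 0.849 / 0.05748 = 14.8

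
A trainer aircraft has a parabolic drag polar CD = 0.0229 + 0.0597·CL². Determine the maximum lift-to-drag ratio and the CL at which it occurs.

For CD = CD0 + K·CL², (L/D)max occurs at CL* = √(CD0/K) and equals 1/(2√(K·CD0)).
(L/D)max = 1/(2√(0.0597 × 0.0229)) = 1/(2 × 0.03697) = 13.5
CL* = √(0.0229/0.0597) = 0.619

(L/D)max = 13.5, at CL = 0.619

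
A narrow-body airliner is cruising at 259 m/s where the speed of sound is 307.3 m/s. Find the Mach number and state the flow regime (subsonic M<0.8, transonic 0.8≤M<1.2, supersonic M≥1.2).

M = 0.843 (transonic)

M = v/a = 259 / 307.3 = 0.843
M = 0.843 → transonic.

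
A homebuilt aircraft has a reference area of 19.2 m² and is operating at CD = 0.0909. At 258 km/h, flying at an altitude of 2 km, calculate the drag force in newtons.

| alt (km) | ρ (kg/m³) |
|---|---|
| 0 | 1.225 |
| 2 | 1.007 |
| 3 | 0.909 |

D = 4510 N

At 2 km, from the table: ρ = 1.007 kg/m³.
Convert speed: v = 258 km/h ÷ 3.6 = 71.67 m/s.
Dynamic pressure q = ½ρv² = ½ × 1.007 × 71.67² = 2586 Pa.
D = q·S·CD = 2586 × 19.2 × 0.0909 = 4510 N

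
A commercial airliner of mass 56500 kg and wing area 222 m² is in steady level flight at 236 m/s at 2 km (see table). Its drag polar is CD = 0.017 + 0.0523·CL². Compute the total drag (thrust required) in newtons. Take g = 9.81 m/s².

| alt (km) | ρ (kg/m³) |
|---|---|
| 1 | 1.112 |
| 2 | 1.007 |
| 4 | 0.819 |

D = 1.08×10^5 N

At 2 km, from the table: ρ = 1.007 kg/m³.
In steady level flight, lift balances weight: W = mg = 56500 × 9.81 = 5.5426×10^5 N.
q = ½ρv² = ½ × 1.007 × 236² = 28040 Pa.
CL = 2W/(ρv²S) = 2×5.5426×10^5/(1.007×236²×222) = 0.08903.
CD = 0.017 + 0.0523 × 0.08903² = 0.01741.
D = q·S·CD = 28040 × 222 × 0.01741 = 1.084×10^5 N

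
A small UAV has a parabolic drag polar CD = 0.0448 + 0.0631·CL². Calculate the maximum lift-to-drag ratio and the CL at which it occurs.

For CD = CD0 + K·CL², (L/D)max occurs at CL* = √(CD0/K) and equals 1/(2√(K·CD0)).
(L/D)max = 1/(2√(0.0631 × 0.0448)) = 1/(2 × 0.05317) = 9.4
CL* = √(0.0448/0.0631) = 0.843

(L/D)max = 9.4, at CL = 0.843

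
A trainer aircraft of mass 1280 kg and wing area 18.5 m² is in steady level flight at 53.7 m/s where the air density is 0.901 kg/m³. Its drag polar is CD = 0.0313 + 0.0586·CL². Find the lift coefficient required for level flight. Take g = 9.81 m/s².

CL = 0.522

Weight W = mg = 1280 × 9.81 = 12557 N; in level flight L = W.
Dynamic pressure q = 0.5 × 0.901 × 53.7² = 1299 Pa.
CL = W/(q·S) = 12557 / (1299 × 18.5) = 0.5225.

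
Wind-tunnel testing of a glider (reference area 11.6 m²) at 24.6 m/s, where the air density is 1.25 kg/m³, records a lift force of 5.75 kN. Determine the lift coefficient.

CL = 1.31

From L = ½ρv²S·CL, rearranging gives CL = 2L/(ρv²S).
CL = 2 × 5750 / (1.25 × 24.6² × 11.6) = 1.31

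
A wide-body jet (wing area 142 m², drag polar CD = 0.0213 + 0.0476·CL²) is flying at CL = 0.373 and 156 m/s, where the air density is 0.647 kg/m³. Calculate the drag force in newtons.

D = 31200 N

CD = 0.0213 + 0.0476 × 0.373² = 0.02792
D = ½ρv²S·CD = ½ × 0.647 × 156² × 142 × 0.02792 = 31200 N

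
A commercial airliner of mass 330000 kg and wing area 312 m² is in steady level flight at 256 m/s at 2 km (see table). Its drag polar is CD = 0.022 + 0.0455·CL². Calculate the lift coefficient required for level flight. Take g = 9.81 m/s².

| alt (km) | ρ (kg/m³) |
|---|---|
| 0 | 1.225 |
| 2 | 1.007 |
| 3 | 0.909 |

At 2 km, from the table: ρ = 1.007 kg/m³.
In steady level flight, lift balances weight: W = mg = 330000 × 9.81 = 3.2373×10^6 N.
Dynamic pressure q = 0.5 × 1.007 × 256² = 33000 Pa.
Required CL = L/(qS) = 3.2373×10^6/(33000·312) = 0.3144.

CL = 0.314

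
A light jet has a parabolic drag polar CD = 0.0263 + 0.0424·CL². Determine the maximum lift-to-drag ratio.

For CD = CD0 + K·CL², (L/D)max occurs at CL* = √(CD0/K) and equals 1/(2√(K·CD0)).
(L/D)max = 1/(2√(0.0424 × 0.0263)) = 1/(2 × 0.03339) = 15

(L/D)max = 15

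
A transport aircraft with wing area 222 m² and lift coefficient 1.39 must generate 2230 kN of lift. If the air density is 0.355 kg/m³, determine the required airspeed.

L = ½ρv²S·CL ⇒ v = √(2L/(ρ·S·CL))
v = √(2 × 2.23×10^6 / (0.355 × 222 × 1.39)) = √40710 = 202 m/s

v = 202 m/s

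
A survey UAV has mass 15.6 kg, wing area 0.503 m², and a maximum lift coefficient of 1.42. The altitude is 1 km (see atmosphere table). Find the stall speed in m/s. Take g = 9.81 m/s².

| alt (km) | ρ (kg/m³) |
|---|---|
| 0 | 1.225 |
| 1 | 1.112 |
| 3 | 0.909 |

At 1 km, from the table: ρ = 1.112 kg/m³.
Stall occurs when L = W at CL,max. W = mg = 15.6 × 9.81 = 153 N.
From L = ½ρV²S·CL,max = W: V_stall = √(2W/(ρSCL,max)) = √(2·153/(1.112·0.503·1.42))
V_stall = √385.4 = 19.6 m/s

V_stall = 19.6 m/s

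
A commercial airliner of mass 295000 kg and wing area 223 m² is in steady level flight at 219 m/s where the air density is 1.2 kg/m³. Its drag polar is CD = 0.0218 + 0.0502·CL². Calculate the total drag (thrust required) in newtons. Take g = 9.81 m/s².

In steady level flight, lift balances weight: W = mg = 295000 × 9.81 = 2.894×10^6 N.
q = ½ρv² = ½ × 1.2 × 219² = 28780 Pa.
CL = 2W/(ρv²S) = 2×2.894×10^6/(1.2×219²×223) = 0.451.
CD = 0.0218 + 0.0502 × 0.451² = 0.03201.
D = q·S·CD = 28780 × 223 × 0.03201 = 2.054×10^5 N

D = 2.05×10^5 N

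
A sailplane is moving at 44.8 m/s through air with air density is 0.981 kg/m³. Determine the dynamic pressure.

q = ½ρv² = ½ × 0.981 × 44.8² = 984 Pa

q = 984 Pa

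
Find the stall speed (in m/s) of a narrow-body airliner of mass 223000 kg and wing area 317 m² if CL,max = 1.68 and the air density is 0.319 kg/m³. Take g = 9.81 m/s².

V_stall = 160 m/s

Weight W = mg = 223000 × 9.81 = 2.188×10^6 N.
V_stall = √(2W/(ρ·S·CL,max)) = √(2 × 2.188×10^6 / (0.319 × 317 × 1.68))
V_stall = √25750 = 160 m/s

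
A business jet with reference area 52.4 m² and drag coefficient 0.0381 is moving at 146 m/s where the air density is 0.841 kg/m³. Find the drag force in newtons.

D = 17900 N

Dynamic pressure q = ½ρv² = ½ × 0.841 × 146² = 8963 Pa.
D = q·S·CD = 8963 × 52.4 × 0.0381 = 17900 N ≈ 17.9 kN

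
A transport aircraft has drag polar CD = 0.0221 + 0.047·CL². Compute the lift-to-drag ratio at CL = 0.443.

CD = 0.0221 + 0.047 × 0.443² = 0.03132
L/D = CL/CD = 0.443 / 0.03132 = 14.1

L/D = 14.1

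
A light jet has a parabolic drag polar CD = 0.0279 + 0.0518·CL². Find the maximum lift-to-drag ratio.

For CD = CD0 + K·CL², (L/D)max occurs at CL* = √(CD0/K) and equals 1/(2√(K·CD0)).
(L/D)max = 1/(2√(0.0518 × 0.0279)) = 1/(2 × 0.03802) = 13.2

(L/D)max = 13.2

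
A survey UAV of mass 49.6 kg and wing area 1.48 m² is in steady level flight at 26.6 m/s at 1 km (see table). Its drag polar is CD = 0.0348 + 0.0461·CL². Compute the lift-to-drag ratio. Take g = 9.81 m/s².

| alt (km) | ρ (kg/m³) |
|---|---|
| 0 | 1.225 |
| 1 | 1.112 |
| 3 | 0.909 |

At 1 km, from the table: ρ = 1.112 kg/m³.
Weight W = mg = 49.6 × 9.81 = 486.58 N; in level flight L = W.
q = ½ρv² = ½ × 1.112 × 26.6² = 393.4 Pa.
CL = 2W/(ρv²S) = 2×486.58/(1.112×26.6²×1.48) = 0.8357.
CD = 0.0348 + 0.0461 × 0.8357² = 0.067.
L/D = CL/CD = 0.8357 / 0.067 = 12.5

L/D = 12.5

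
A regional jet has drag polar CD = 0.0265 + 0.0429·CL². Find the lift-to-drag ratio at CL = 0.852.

L/D = 14.8

CD = 0.0265 + 0.0429 × 0.852² = 0.05764
L/D = CL/CD = 0.852 / 0.05764 = 14.8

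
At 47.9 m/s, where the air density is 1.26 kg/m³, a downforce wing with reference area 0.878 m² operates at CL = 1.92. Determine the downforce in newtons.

L = 2440 N

Dynamic pressure q = ½ρv² = ½ × 1.26 × 47.9² = 1445 Pa.
L = q·S·CL = 1445 × 0.878 × 1.92 = 2440 N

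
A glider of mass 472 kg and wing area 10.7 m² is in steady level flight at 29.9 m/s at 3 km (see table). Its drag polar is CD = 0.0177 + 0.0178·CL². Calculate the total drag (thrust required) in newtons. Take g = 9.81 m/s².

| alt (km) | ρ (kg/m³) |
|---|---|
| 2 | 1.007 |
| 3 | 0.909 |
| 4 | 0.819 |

At 3 km, from the table: ρ = 0.909 kg/m³.
Level flight ⇒ L = W = m·g = 472 × 9.81 = 4630.3 N.
q = ½ρv² = ½ × 0.909 × 29.9² = 406.3 Pa.
Required CL = L/(qS) = 4630.3/(406.3·10.7) = 1.065.
CD = 0.0177 + 0.0178 × 1.065² = 0.03789.
D = q·S·CD = 406.3 × 10.7 × 0.03789 = 164.7 N

D = 165 N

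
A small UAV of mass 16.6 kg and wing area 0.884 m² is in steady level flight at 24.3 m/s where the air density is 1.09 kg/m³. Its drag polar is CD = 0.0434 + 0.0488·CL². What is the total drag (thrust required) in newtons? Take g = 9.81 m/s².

Level flight ⇒ L = W = m·g = 16.6 × 9.81 = 162.85 N.
Dynamic pressure q = 0.5 × 1.09 × 24.3² = 321.8 Pa.
CL = W/(q·S) = 162.85 / (321.8 × 0.884) = 0.5724.
CD = 0.0434 + 0.0488 × 0.5724² = 0.05939.
D = q·S·CD = 321.8 × 0.884 × 0.05939 = 16.9 N

D = 16.9 N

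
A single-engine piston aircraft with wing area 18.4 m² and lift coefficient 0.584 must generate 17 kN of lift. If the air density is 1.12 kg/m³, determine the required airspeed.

v = 53.2 m/s

L = ½ρv²S·CL ⇒ v = √(2L/(ρ·S·CL))
v = √(2 × 17000 / (1.12 × 18.4 × 0.584)) = √2825 = 53.2 m/s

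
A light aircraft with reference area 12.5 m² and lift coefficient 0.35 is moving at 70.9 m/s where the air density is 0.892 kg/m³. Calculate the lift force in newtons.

L = ½ρv²S·CL = ½ × 0.892 × 70.9² × 12.5 × 0.35 = 9810 N ≈ 9.81 kN

L = 9810 N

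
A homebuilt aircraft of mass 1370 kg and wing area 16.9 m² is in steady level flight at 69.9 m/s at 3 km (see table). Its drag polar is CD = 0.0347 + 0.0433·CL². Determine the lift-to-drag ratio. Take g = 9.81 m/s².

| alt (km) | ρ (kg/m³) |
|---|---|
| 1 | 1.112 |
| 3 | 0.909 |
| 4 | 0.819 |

L/D = 8.9

At 3 km, from the table: ρ = 0.909 kg/m³.
Level flight ⇒ L = W = m·g = 1370 × 9.81 = 13440 N.
Dynamic pressure q = 0.5 × 0.909 × 69.9² = 2221 Pa.
Required CL = L/(qS) = 13440/(2221·16.9) = 0.3581.
CD = 0.0347 + 0.0433 × 0.3581² = 0.04025.
L/D = CL/CD = 0.3581 / 0.04025 = 8.9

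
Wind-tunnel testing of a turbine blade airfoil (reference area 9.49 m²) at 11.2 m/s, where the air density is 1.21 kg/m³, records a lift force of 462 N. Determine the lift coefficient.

From L = ½ρv²S·CL, rearranging gives CL = 2L/(ρv²S).
CL = 2 × 462 / (1.21 × 11.2² × 9.49) = 0.641

CL = 0.641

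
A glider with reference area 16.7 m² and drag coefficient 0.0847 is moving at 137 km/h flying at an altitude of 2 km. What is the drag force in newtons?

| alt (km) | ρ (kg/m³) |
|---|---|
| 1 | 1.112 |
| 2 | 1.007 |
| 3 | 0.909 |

D = 1030 N

At 2 km, from the table: ρ = 1.007 kg/m³.
Convert speed: v = 137 km/h ÷ 3.6 = 38.06 m/s.
D = ½ρv²S·CD = ½ × 1.007 × 38.06² × 16.7 × 0.0847 = 1030 N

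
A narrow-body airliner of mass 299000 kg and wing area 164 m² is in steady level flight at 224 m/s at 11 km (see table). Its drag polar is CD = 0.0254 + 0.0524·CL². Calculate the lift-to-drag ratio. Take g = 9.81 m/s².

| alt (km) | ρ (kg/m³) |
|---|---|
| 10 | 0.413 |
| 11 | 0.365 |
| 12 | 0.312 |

At 11 km, from the table: ρ = 0.365 kg/m³.
Level flight ⇒ L = W = m·g = 299000 × 9.81 = 2.9332×10^6 N.
Dynamic pressure q = 0.5 × 0.365 × 224² = 9157 Pa.
CL = W/(q·S) = 2.9332×10^6 / (9157 × 164) = 1.953.
CD = 0.0254 + 0.0524 × 1.953² = 0.2253.
L/D = CL/CD = 1.953 / 0.2253 = 8.67

L/D = 8.67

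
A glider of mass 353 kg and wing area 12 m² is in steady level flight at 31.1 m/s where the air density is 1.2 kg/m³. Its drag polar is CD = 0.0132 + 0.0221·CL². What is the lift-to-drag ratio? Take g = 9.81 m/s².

L/D = 26.6

In steady level flight, lift balances weight: W = mg = 353 × 9.81 = 3462.9 N.
Dynamic pressure q = 0.5 × 1.2 × 31.1² = 580.3 Pa.
CL = 2W/(ρv²S) = 2×3462.9/(1.2×31.1²×12) = 0.4973.
CD = 0.0132 + 0.0221 × 0.4973² = 0.01866.
L/D = CL/CD = 0.4973 / 0.01866 = 26.6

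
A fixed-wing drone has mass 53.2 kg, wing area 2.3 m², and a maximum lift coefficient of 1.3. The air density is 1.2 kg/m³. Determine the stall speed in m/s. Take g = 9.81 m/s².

V_stall = 17.1 m/s

At stall, lift equals weight: L = W = m·g = 53.2 × 9.81 = 521.9 N.
V_stall = √(2W/(ρ·S·CL,max)) = √(2 × 521.9 / (1.2 × 2.3 × 1.3))
V_stall = √290.9 = 17.1 m/s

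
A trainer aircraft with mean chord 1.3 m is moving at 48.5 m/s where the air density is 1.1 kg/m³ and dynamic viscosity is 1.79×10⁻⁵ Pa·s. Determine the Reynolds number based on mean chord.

Re = ρ·v·c/μ = 1.1 × 48.5 × 1.3 / (1.79×10⁻⁵) = 3.87×10^6

Re = 3.87×10^6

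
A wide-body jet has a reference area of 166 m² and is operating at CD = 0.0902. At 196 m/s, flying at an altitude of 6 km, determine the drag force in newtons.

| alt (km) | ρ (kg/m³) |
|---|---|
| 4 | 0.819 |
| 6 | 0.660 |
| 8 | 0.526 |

At 6 km, from the table: ρ = 0.660 kg/m³.
Dynamic pressure q = ½ρv² = ½ × 0.66 × 196² = 12680 Pa.
D = q·S·CD = 12680 × 166 × 0.0902 = 1.9×10^5 N ≈ 190 kN

D = 1.9×10^5 N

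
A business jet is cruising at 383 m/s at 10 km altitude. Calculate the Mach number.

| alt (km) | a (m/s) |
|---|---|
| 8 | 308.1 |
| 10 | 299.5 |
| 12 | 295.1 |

M = 1.28

At 10 km, from the table: a = 299.5 m/s.
M = v/a = 383 / 299.5 = 1.28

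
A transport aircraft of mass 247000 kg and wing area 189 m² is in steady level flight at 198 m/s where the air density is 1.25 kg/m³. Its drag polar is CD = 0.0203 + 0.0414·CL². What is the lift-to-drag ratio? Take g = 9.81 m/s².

L/D = 16.5

Weight W = mg = 247000 × 9.81 = 2.4231×10^6 N; in level flight L = W.
Dynamic pressure q = 0.5 × 1.25 × 198² = 24500 Pa.
CL = W/(q·S) = 2.4231×10^6 / (24500 × 189) = 0.5232.
CD = 0.0203 + 0.0414 × 0.5232² = 0.03163.
L/D = CL/CD = 0.5232 / 0.03163 = 16.5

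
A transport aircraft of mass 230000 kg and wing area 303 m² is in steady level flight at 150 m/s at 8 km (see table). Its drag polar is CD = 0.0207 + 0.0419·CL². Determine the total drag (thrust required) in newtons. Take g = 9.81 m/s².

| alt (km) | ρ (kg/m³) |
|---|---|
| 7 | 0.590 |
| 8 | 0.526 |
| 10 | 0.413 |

D = 1.56×10^5 N

At 8 km, from the table: ρ = 0.526 kg/m³.
Weight W = mg = 230000 × 9.81 = 2.2563×10^6 N; in level flight L = W.
q = ½ρv² = ½ × 0.526 × 150² = 5918 Pa.
CL = W/(q·S) = 2.2563×10^6 / (5918 × 303) = 1.258.
CD = 0.0207 + 0.0419 × 1.258² = 0.08705.
D = q·S·CD = 5918 × 303 × 0.08705 = 1.561×10^5 N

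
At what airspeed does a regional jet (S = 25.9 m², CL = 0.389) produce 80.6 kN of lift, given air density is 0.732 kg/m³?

v = 148 m/s

L = ½ρv²S·CL ⇒ v = √(2L/(ρ·S·CL))
v = √(2 × 80600 / (0.732 × 25.9 × 0.389)) = √21860 = 148 m/s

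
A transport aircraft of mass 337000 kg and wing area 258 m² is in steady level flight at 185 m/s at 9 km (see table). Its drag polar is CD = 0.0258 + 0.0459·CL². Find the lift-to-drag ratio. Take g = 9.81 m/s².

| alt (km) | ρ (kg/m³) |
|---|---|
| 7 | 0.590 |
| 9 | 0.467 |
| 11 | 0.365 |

At 9 km, from the table: ρ = 0.467 kg/m³.
In steady level flight, lift balances weight: W = mg = 337000 × 9.81 = 3.306×10^6 N.
q = ½ρv² = ½ × 0.467 × 185² = 7992 Pa.
CL = W/(q·S) = 3.306×10^6 / (7992 × 258) = 1.603.
CD = 0.0258 + 0.0459 × 1.603² = 0.1438.
L/D = CL/CD = 1.603 / 0.1438 = 11.1

L/D = 11.1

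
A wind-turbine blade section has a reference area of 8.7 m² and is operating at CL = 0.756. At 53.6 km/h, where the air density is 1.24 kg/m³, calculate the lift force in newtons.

L = 904 N

Convert speed: v = 53.6 km/h ÷ 3.6 = 14.89 m/s.
Dynamic pressure q = ½ρv² = ½ × 1.24 × 14.89² = 137.4 Pa.
L = q·S·CL = 137.4 × 8.7 × 0.756 = 904 N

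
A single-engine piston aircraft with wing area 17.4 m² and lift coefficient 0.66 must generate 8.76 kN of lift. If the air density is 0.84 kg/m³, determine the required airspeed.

L = ½ρv²S·CL ⇒ v = √(2L/(ρ·S·CL))
v = √(2 × 8760 / (0.84 × 17.4 × 0.66)) = √1816 = 42.6 m/s

v = 42.6 m/s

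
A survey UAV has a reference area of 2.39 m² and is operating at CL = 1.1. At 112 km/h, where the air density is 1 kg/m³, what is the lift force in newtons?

L = 1270 N

Convert speed: v = 112 km/h ÷ 3.6 = 31.11 m/s.
Dynamic pressure q = ½ρv² = ½ × 1 × 31.11² = 484 Pa.
L = q·S·CL = 484 × 2.39 × 1.1 = 1270 N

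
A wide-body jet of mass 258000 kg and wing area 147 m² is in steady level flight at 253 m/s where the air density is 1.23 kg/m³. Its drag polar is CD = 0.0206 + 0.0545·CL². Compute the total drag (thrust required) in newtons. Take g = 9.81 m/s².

Weight W = mg = 258000 × 9.81 = 2.531×10^6 N; in level flight L = W.
q = ½ρv² = ½ × 1.23 × 253² = 39370 Pa.
CL = W/(q·S) = 2.531×10^6 / (39370 × 147) = 0.4374.
CD = 0.0206 + 0.0545 × 0.4374² = 0.03103.
D = q·S·CD = 39370 × 147 × 0.03103 = 1.795×10^5 N

D = 1.8×10^5 N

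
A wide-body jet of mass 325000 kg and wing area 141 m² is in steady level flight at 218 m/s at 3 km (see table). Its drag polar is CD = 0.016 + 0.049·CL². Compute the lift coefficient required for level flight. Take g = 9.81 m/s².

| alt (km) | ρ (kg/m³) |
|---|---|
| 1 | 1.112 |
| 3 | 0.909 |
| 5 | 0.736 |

At 3 km, from the table: ρ = 0.909 kg/m³.
Weight W = mg = 325000 × 9.81 = 3.1882×10^6 N; in level flight L = W.
Dynamic pressure q = 0.5 × 0.909 × 218² = 21600 Pa.
CL = W/(q·S) = 3.1882×10^6 / (21600 × 141) = 1.047.

CL = 1.05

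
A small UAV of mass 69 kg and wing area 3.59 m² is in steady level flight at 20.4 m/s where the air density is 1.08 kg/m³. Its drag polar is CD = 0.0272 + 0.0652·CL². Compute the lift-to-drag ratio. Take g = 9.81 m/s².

L/D = 11.5

Weight W = mg = 69 × 9.81 = 676.89 N; in level flight L = W.
q = ½ρv² = ½ × 1.08 × 20.4² = 224.7 Pa.
CL = W/(q·S) = 676.89 / (224.7 × 3.59) = 0.839.
CD = 0.0272 + 0.0652 × 0.839² = 0.0731.
L/D = CL/CD = 0.839 / 0.0731 = 11.5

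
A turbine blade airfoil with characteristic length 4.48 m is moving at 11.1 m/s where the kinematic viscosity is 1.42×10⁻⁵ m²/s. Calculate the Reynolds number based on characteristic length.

Re = v·c/ν = 11.1 × 4.48 / (1.42×10⁻⁵) = 3.5×10^6

Re = 3.5×10^6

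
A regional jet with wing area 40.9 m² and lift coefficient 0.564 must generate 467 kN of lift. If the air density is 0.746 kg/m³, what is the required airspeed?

v = 233 m/s

L = ½ρv²S·CL ⇒ v = √(2L/(ρ·S·CL))
v = √(2 × 4.67×10^5 / (0.746 × 40.9 × 0.564)) = √54280 = 233 m/s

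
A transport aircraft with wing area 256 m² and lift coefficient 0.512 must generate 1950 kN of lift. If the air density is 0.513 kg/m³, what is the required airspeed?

L = ½ρv²S·CL ⇒ v = √(2L/(ρ·S·CL))
v = √(2 × 1.95×10^6 / (0.513 × 256 × 0.512)) = √58000 = 241 m/s

v = 241 m/s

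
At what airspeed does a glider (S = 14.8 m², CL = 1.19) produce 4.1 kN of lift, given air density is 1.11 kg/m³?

L = ½ρv²S·CL ⇒ v = √(2L/(ρ·S·CL))
v = √(2 × 4100 / (1.11 × 14.8 × 1.19)) = √419.5 = 20.5 m/s

v = 20.5 m/s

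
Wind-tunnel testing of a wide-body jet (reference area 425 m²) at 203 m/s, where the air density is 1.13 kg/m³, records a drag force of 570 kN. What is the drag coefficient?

CD = 0.0576

From D = ½ρv²S·CD, rearranging gives CD = 2D/(ρv²S).
CD = 2 × 5.7×10^5 / (1.13 × 203² × 425) = 0.0576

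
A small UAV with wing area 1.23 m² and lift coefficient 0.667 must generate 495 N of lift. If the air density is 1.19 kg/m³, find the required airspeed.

L = ½ρv²S·CL ⇒ v = √(2L/(ρ·S·CL))
v = √(2 × 495 / (1.19 × 1.23 × 0.667)) = √1014 = 31.8 m/s

v = 31.8 m/s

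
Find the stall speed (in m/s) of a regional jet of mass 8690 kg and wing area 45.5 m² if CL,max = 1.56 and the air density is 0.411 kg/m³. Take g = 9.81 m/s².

At stall, lift equals weight: L = W = m·g = 8690 × 9.81 = 85250 N.
From L = ½ρV²S·CL,max = W: V_stall = √(2W/(ρSCL,max)) = √(2·85250/(0.411·45.5·1.56))
V_stall = √5844 = 76.4 m/s

V_stall = 76.4 m/s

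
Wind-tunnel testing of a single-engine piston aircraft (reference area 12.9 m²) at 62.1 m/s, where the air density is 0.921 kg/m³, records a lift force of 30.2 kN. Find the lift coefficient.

CL = 1.32

From L = ½ρv²S·CL, rearranging gives CL = 2L/(ρv²S).
CL = 2 × 30200 / (0.921 × 62.1² × 12.9) = 1.32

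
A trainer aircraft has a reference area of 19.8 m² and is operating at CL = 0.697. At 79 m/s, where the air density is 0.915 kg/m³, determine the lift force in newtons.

L = ½ρv²S·CL = ½ × 0.915 × 79² × 19.8 × 0.697 = 39400 N ≈ 39.4 kN

L = 39400 N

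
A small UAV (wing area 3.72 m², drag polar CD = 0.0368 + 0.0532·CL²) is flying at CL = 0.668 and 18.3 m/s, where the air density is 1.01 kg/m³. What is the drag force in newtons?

CD = 0.0368 + 0.0532 × 0.668² = 0.06054
D = ½ρv²S·CD = ½ × 1.01 × 18.3² × 3.72 × 0.06054 = 38.1 N

D = 38.1 N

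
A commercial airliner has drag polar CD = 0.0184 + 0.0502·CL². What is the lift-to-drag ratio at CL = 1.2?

L/D = 13.2

CD = 0.0184 + 0.0502 × 1.2² = 0.09069
L/D = CL/CD = 1.2 / 0.09069 = 13.2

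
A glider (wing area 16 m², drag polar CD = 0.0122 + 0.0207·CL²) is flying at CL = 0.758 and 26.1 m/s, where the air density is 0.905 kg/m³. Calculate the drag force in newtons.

CD = 0.0122 + 0.0207 × 0.758² = 0.02409
D = ½ρv²S·CD = ½ × 0.905 × 26.1² × 16 × 0.02409 = 119 N

D = 119 N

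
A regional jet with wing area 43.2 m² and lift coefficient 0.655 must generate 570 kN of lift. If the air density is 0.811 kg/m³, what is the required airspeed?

v = 223 m/s

L = ½ρv²S·CL ⇒ v = √(2L/(ρ·S·CL))
v = √(2 × 5.7×10^5 / (0.811 × 43.2 × 0.655)) = √49680 = 223 m/s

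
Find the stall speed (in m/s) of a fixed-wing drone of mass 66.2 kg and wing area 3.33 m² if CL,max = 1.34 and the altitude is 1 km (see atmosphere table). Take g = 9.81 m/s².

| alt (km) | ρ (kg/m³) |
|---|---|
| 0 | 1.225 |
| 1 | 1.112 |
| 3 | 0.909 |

V_stall = 16.2 m/s

At 1 km, from the table: ρ = 1.112 kg/m³.
At stall, lift equals weight: L = W = m·g = 66.2 × 9.81 = 649.4 N.
From L = ½ρV²S·CL,max = W: V_stall = √(2W/(ρSCL,max)) = √(2·649.4/(1.112·3.33·1.34))
V_stall = √261.8 = 16.2 m/s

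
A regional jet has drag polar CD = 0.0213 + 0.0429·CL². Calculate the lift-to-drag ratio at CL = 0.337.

L/D = 12.9

CD = 0.0213 + 0.0429 × 0.337² = 0.02617
L/D = CL/CD = 0.337 / 0.02617 = 12.9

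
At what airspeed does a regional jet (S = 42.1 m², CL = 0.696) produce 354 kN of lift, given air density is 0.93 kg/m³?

v = 161 m/s

L = ½ρv²S·CL ⇒ v = √(2L/(ρ·S·CL))
v = √(2 × 3.54×10^5 / (0.93 × 42.1 × 0.696)) = √25980 = 161 m/s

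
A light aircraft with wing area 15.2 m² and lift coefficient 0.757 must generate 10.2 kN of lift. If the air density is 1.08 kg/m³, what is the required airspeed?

v = 40.5 m/s

L = ½ρv²S·CL ⇒ v = √(2L/(ρ·S·CL))
v = √(2 × 10200 / (1.08 × 15.2 × 0.757)) = √1642 = 40.5 m/s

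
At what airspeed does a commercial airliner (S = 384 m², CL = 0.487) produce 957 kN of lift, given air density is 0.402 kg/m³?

L = ½ρv²S·CL ⇒ v = √(2L/(ρ·S·CL))
v = √(2 × 9.57×10^5 / (0.402 × 384 × 0.487)) = √25460 = 160 m/s

v = 160 m/s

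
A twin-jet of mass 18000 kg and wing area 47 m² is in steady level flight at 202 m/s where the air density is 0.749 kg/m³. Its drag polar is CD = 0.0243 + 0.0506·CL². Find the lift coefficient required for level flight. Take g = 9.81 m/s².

CL = 0.246

Weight W = mg = 18000 × 9.81 = 1.7658×10^5 N; in level flight L = W.
q = ½ρv² = ½ × 0.749 × 202² = 15280 Pa.
CL = W/(q·S) = 1.7658×10^5 / (15280 × 47) = 0.2459.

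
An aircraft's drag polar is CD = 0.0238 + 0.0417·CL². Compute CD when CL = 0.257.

CD = 0.0266

CD = 0.0238 + 0.0417 × 0.257² = 0.0238 + 0.002754 = 0.0266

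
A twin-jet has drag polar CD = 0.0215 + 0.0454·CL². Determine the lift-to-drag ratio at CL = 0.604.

CD = 0.0215 + 0.0454 × 0.604² = 0.03806
L/D = CL/CD = 0.604 / 0.03806 = 15.9

L/D = 15.9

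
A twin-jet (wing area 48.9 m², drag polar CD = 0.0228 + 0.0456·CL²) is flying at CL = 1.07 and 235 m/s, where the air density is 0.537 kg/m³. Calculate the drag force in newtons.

D = 54400 N

CD = 0.0228 + 0.0456 × 1.07² = 0.07501
D = ½ρv²S·CD = ½ × 0.537 × 235² × 48.9 × 0.07501 = 54400 N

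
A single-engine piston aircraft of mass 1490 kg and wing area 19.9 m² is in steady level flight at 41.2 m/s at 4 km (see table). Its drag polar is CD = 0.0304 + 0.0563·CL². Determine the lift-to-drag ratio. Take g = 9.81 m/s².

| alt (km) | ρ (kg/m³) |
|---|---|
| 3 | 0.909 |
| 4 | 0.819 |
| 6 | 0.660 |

L/D = 11.3

At 4 km, from the table: ρ = 0.819 kg/m³.
In steady level flight, lift balances weight: W = mg = 1490 × 9.81 = 14617 N.
Dynamic pressure q = 0.5 × 0.819 × 41.2² = 695.1 Pa.
Required CL = L/(qS) = 14617/(695.1·19.9) = 1.057.
CD = 0.0304 + 0.0563 × 1.057² = 0.09327.
L/D = CL/CD = 1.057 / 0.09327 = 11.3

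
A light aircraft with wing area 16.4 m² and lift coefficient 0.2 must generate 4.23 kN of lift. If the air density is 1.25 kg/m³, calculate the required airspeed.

v = 45.4 m/s

L = ½ρv²S·CL ⇒ v = √(2L/(ρ·S·CL))
v = √(2 × 4230 / (1.25 × 16.4 × 0.2)) = √2063 = 45.4 m/s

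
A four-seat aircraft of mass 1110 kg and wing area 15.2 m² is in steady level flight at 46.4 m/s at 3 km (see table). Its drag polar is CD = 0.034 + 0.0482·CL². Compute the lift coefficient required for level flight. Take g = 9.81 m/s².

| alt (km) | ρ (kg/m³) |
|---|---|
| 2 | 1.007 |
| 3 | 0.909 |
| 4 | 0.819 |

CL = 0.732

At 3 km, from the table: ρ = 0.909 kg/m³.
In steady level flight, lift balances weight: W = mg = 1110 × 9.81 = 10889 N.
Dynamic pressure q = 0.5 × 0.909 × 46.4² = 978.5 Pa.
CL = W/(q·S) = 10889 / (978.5 × 15.2) = 0.7321.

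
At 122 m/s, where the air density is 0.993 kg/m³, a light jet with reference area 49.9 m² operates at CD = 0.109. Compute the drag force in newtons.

D = ½ρv²S·CD = ½ × 0.993 × 122² × 49.9 × 0.109 = 40200 N ≈ 40.2 kN

D = 40200 N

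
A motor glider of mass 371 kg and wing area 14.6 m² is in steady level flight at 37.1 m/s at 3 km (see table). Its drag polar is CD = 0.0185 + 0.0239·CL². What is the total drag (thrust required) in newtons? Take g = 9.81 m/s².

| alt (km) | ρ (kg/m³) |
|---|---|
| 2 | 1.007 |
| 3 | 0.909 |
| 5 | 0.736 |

At 3 km, from the table: ρ = 0.909 kg/m³.
In steady level flight, lift balances weight: W = mg = 371 × 9.81 = 3639.5 N.
Dynamic pressure q = 0.5 × 0.909 × 37.1² = 625.6 Pa.
CL = W/(q·S) = 3639.5 / (625.6 × 14.6) = 0.3985.
CD = 0.0185 + 0.0239 × 0.3985² = 0.0223.
D = q·S·CD = 625.6 × 14.6 × 0.0223 = 203.6 N

D = 204 N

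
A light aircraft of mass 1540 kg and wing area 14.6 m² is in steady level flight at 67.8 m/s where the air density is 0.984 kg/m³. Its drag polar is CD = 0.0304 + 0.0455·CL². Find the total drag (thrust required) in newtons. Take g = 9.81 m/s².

Weight W = mg = 1540 × 9.81 = 15107 N; in level flight L = W.
q = ½ρv² = ½ × 0.984 × 67.8² = 2262 Pa.
Required CL = L/(qS) = 15107/(2262·14.6) = 0.4575.
CD = 0.0304 + 0.0455 × 0.4575² = 0.03992.
D = q·S·CD = 2262 × 14.6 × 0.03992 = 1318 N

D = 1320 N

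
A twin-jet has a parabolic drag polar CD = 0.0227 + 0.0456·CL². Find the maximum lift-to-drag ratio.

(L/D)max = 15.5

For CD = CD0 + K·CL², (L/D)max occurs at CL* = √(CD0/K) and equals 1/(2√(K·CD0)).
(L/D)max = 1/(2√(0.0456 × 0.0227)) = 1/(2 × 0.03217) = 15.5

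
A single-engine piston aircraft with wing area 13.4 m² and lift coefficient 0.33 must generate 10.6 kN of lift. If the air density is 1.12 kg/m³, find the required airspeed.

v = 65.4 m/s

L = ½ρv²S·CL ⇒ v = √(2L/(ρ·S·CL))
v = √(2 × 10600 / (1.12 × 13.4 × 0.33)) = √4281 = 65.4 m/s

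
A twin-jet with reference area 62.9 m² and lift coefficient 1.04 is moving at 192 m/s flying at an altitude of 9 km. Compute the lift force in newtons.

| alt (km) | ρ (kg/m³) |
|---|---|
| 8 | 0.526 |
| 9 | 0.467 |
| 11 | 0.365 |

At 9 km, from the table: ρ = 0.467 kg/m³.
L = ½ρv²S·CL = ½ × 0.467 × 192² × 62.9 × 1.04 = 5.63×10^5 N ≈ 563 kN

L = 5.63×10^5 N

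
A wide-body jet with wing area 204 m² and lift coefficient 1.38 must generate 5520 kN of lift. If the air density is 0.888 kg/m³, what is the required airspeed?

v = 210 m/s

L = ½ρv²S·CL ⇒ v = √(2L/(ρ·S·CL))
v = √(2 × 5.52×10^6 / (0.888 × 204 × 1.38)) = √44160 = 210 m/s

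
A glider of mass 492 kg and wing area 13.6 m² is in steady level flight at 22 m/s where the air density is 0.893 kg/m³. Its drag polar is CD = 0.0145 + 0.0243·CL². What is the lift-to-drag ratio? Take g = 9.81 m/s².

L/D = 20.5

In steady level flight, lift balances weight: W = mg = 492 × 9.81 = 4826.5 N.
q = ½ρv² = ½ × 0.893 × 22² = 216.1 Pa.
CL = 2W/(ρv²S) = 2×4826.5/(0.893×22²×13.6) = 1.642.
CD = 0.0145 + 0.0243 × 1.642² = 0.08003.
L/D = CL/CD = 1.642 / 0.08003 = 20.5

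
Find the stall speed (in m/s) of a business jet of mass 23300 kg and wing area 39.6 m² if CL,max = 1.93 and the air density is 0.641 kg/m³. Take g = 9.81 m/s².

V_stall = 96.6 m/s

Weight W = mg = 23300 × 9.81 = 2.286×10^5 N.
V_stall = √(2W/(ρ·S·CL,max)) = √(2 × 2.286×10^5 / (0.641 × 39.6 × 1.93))
V_stall = √9331 = 96.6 m/s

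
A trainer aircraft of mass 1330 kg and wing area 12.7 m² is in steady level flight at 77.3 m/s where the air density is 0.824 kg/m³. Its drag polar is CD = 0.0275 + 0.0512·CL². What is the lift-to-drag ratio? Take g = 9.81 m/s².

L/D = 11.5

Level flight ⇒ L = W = m·g = 1330 × 9.81 = 13047 N.
q = ½ρv² = ½ × 0.824 × 77.3² = 2462 Pa.
CL = 2W/(ρv²S) = 2×13047/(0.824×77.3²×12.7) = 0.4173.
CD = 0.0275 + 0.0512 × 0.4173² = 0.03642.
L/D = CL/CD = 0.4173 / 0.03642 = 11.5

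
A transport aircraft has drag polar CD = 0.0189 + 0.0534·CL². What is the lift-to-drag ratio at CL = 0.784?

CD = 0.0189 + 0.0534 × 0.784² = 0.05172
L/D = CL/CD = 0.784 / 0.05172 = 15.2

L/D = 15.2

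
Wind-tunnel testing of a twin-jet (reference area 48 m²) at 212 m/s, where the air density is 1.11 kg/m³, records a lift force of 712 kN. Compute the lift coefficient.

From L = ½ρv²S·CL, rearranging gives CL = 2L/(ρv²S).
CL = 2 × 7.12×10^5 / (1.11 × 212² × 48) = 0.595

CL = 0.595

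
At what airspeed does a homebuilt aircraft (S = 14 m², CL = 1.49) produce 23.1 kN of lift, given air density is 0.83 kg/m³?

L = ½ρv²S·CL ⇒ v = √(2L/(ρ·S·CL))
v = √(2 × 23100 / (0.83 × 14 × 1.49)) = √2668 = 51.7 m/s

v = 51.7 m/s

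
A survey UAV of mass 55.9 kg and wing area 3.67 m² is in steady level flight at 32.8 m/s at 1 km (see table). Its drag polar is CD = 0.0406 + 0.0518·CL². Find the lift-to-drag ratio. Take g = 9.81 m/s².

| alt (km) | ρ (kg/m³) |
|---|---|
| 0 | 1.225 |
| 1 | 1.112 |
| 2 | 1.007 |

L/D = 5.7

At 1 km, from the table: ρ = 1.112 kg/m³.
Level flight ⇒ L = W = m·g = 55.9 × 9.81 = 548.38 N.
q = ½ρv² = ½ × 1.112 × 32.8² = 598.2 Pa.
CL = W/(q·S) = 548.38 / (598.2 × 3.67) = 0.2498.
CD = 0.0406 + 0.0518 × 0.2498² = 0.04383.
L/D = CL/CD = 0.2498 / 0.04383 = 5.7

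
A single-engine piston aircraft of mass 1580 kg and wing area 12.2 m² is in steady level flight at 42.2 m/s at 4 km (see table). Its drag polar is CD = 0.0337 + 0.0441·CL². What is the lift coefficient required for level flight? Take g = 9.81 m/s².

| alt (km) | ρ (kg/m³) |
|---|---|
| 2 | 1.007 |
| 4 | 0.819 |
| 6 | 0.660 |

At 4 km, from the table: ρ = 0.819 kg/m³.
Weight W = mg = 1580 × 9.81 = 15500 N; in level flight L = W.
q = ½ρv² = ½ × 0.819 × 42.2² = 729.3 Pa.
CL = W/(q·S) = 15500 / (729.3 × 12.2) = 1.742.

CL = 1.74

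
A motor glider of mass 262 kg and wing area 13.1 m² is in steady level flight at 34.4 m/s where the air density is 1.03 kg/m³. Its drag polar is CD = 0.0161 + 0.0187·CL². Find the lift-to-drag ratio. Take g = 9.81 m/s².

In steady level flight, lift balances weight: W = mg = 262 × 9.81 = 2570.2 N.
q = ½ρv² = ½ × 1.03 × 34.4² = 609.4 Pa.
Required CL = L/(qS) = 2570.2/(609.4·13.1) = 0.3219.
CD = 0.0161 + 0.0187 × 0.3219² = 0.01804.
L/D = CL/CD = 0.3219 / 0.01804 = 17.8

L/D = 17.8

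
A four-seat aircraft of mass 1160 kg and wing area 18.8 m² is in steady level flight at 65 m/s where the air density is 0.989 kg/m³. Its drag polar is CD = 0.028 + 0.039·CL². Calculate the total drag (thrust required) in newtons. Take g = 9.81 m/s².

D = 1230 N

Level flight ⇒ L = W = m·g = 1160 × 9.81 = 11380 N.
q = ½ρv² = ½ × 0.989 × 65² = 2089 Pa.
CL = 2W/(ρv²S) = 2×11380/(0.989×65²×18.8) = 0.2897.
CD = 0.028 + 0.039 × 0.2897² = 0.03127.
D = q·S·CD = 2089 × 18.8 × 0.03127 = 1228 N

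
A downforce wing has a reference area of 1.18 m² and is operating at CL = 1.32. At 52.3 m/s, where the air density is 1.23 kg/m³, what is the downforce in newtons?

Dynamic pressure q = ½ρv² = ½ × 1.23 × 52.3² = 1682 Pa.
L = q·S·CL = 1682 × 1.18 × 1.32 = 2620 N

L = 2620 N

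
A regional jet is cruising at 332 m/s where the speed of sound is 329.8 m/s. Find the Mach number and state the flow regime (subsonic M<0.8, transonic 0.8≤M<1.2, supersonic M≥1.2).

M = v/a = 332 / 329.8 = 1.01
M = 1.01 → transonic.

M = 1.01 (transonic)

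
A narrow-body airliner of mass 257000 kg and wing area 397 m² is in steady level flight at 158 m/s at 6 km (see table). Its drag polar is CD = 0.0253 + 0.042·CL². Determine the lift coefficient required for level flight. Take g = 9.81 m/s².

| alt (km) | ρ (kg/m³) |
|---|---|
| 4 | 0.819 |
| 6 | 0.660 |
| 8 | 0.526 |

At 6 km, from the table: ρ = 0.660 kg/m³.
Level flight ⇒ L = W = m·g = 257000 × 9.81 = 2.5212×10^6 N.
q = ½ρv² = ½ × 0.66 × 158² = 8238 Pa.
CL = W/(q·S) = 2.5212×10^6 / (8238 × 397) = 0.7709.

CL = 0.771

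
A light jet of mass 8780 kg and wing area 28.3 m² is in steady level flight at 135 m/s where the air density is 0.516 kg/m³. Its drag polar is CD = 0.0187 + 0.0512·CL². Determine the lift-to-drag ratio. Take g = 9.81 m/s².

In steady level flight, lift balances weight: W = mg = 8780 × 9.81 = 86132 N.
Dynamic pressure q = 0.5 × 0.516 × 135² = 4702 Pa.
CL = W/(q·S) = 86132 / (4702 × 28.3) = 0.6473.
CD = 0.0187 + 0.0512 × 0.6473² = 0.04015.
L/D = CL/CD = 0.6473 / 0.04015 = 16.1

L/D = 16.1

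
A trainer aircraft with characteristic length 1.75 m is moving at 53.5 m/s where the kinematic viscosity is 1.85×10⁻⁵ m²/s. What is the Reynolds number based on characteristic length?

Re = 5.06×10^6

Re = v·c/ν = 53.5 × 1.75 / (1.85×10⁻⁵) = 5.06×10^6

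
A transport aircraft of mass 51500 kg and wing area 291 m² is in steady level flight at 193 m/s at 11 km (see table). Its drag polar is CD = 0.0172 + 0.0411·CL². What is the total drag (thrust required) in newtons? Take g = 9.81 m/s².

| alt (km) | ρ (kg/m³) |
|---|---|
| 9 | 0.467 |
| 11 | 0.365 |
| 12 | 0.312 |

At 11 km, from the table: ρ = 0.365 kg/m³.
In steady level flight, lift balances weight: W = mg = 51500 × 9.81 = 5.0522×10^5 N.
q = ½ρv² = ½ × 0.365 × 193² = 6798 Pa.
CL = 2W/(ρv²S) = 2×5.0522×10^5/(0.365×193²×291) = 0.2554.
CD = 0.0172 + 0.0411 × 0.2554² = 0.01988.
D = q·S·CD = 6798 × 291 × 0.01988 = 39330 N

D = 39300 N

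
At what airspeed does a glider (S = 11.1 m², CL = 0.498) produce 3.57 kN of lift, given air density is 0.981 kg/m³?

v = 36.3 m/s

L = ½ρv²S·CL ⇒ v = √(2L/(ρ·S·CL))
v = √(2 × 3570 / (0.981 × 11.1 × 0.498)) = √1317 = 36.3 m/s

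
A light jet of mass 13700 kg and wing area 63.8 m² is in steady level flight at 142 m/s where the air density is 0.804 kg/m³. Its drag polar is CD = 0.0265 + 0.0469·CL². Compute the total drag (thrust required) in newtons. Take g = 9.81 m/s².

D = 15300 N

Weight W = mg = 13700 × 9.81 = 1.344×10^5 N; in level flight L = W.
Dynamic pressure q = 0.5 × 0.804 × 142² = 8106 Pa.
CL = W/(q·S) = 1.344×10^5 / (8106 × 63.8) = 0.2599.
CD = 0.0265 + 0.0469 × 0.2599² = 0.02967.
D = q·S·CD = 8106 × 63.8 × 0.02967 = 15340 N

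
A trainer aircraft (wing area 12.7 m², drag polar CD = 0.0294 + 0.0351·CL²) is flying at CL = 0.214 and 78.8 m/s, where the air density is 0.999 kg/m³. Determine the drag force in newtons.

CD = 0.0294 + 0.0351 × 0.214² = 0.03101
D = ½ρv²S·CD = ½ × 0.999 × 78.8² × 12.7 × 0.03101 = 1220 N

D = 1220 N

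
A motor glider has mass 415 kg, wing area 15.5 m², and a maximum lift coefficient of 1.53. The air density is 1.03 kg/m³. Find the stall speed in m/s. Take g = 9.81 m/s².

Weight W = mg = 415 × 9.81 = 4071 N.
V_stall = √(2W/(ρ·S·CL,max)) = √(2 × 4071 / (1.03 × 15.5 × 1.53))
V_stall = √333.3 = 18.3 m/s

V_stall = 18.3 m/s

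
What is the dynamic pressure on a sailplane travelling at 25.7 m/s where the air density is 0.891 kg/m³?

q = 294 Pa

q = ½ρv² = ½ × 0.891 × 25.7² = 294 Pa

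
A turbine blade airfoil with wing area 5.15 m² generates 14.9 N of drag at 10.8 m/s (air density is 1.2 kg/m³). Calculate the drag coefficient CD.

From D = ½ρv²S·CD, rearranging gives CD = 2D/(ρv²S).
CD = 2 × 14.9 / (1.2 × 10.8² × 5.15) = 0.0413

CD = 0.0413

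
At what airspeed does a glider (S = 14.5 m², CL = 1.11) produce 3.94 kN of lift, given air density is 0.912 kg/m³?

v = 23.2 m/s

L = ½ρv²S·CL ⇒ v = √(2L/(ρ·S·CL))
v = √(2 × 3940 / (0.912 × 14.5 × 1.11)) = √536.8 = 23.2 m/s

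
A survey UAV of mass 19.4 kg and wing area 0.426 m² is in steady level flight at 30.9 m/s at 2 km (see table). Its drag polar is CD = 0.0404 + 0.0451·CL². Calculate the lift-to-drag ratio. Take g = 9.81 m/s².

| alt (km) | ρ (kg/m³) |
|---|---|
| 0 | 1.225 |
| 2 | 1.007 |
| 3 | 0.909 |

At 2 km, from the table: ρ = 1.007 kg/m³.
Weight W = mg = 19.4 × 9.81 = 190.31 N; in level flight L = W.
Dynamic pressure q = 0.5 × 1.007 × 30.9² = 480.7 Pa.
Required CL = L/(qS) = 190.31/(480.7·0.426) = 0.9293.
CD = 0.0404 + 0.0451 × 0.9293² = 0.07935.
L/D = CL/CD = 0.9293 / 0.07935 = 11.7

L/D = 11.7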